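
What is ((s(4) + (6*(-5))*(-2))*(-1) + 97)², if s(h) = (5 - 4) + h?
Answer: 1024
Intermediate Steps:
s(h) = 1 + h
((s(4) + (6*(-5))*(-2))*(-1) + 97)² = (((1 + 4) + (6*(-5))*(-2))*(-1) + 97)² = ((5 - 30*(-2))*(-1) + 97)² = ((5 + 60)*(-1) + 97)² = (65*(-1) + 97)² = (-65 + 97)² = 32² = 1024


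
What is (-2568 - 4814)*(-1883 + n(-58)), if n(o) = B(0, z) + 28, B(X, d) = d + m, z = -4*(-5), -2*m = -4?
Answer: 13531206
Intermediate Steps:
m = 2 (m = -½*(-4) = 2)
z = 20
B(X, d) = 2 + d (B(X, d) = d + 2 = 2 + d)
n(o) = 50 (n(o) = (2 + 20) + 28 = 22 + 28 = 50)
(-2568 - 4814)*(-1883 + n(-58)) = (-2568 - 4814)*(-1883 + 50) = -7382*(-1833) = 13531206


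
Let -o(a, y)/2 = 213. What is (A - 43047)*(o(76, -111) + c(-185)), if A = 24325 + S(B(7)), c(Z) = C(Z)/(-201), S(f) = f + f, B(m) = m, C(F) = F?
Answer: 532810076/67 ≈ 7.9524e+6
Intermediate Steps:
o(a, y) = -426 (o(a, y) = -2*213 = -426)
S(f) = 2*f
c(Z) = -Z/201 (c(Z) = Z/(-201) = Z*(-1/201) = -Z/201)
A = 24339 (A = 24325 + 2*7 = 24325 + 14 = 24339)
(A - 43047)*(o(76, -111) + c(-185)) = (24339 - 43047)*(-426 - 1/201*(-185)) = -18708*(-426 + 185/201) = -18708*(-85441/201) = 532810076/67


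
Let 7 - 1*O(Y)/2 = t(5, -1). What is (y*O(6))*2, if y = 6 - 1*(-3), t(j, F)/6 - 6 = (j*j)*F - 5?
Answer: 5436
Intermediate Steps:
t(j, F) = 6 + 6*F*j² (t(j, F) = 36 + 6*((j*j)*F - 5) = 36 + 6*(j²*F - 5) = 36 + 6*(F*j² - 5) = 36 + 6*(-5 + F*j²) = 36 + (-30 + 6*F*j²) = 6 + 6*F*j²)
y = 9 (y = 6 + 3 = 9)
O(Y) = 302 (O(Y) = 14 - 2*(6 + 6*(-1)*5²) = 14 - 2*(6 + 6*(-1)*25) = 14 - 2*(6 - 150) = 14 - 2*(-144) = 14 + 288 = 302)
(y*O(6))*2 = (9*302)*2 = 2718*2 = 5436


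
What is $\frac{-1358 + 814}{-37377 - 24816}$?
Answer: $\frac{544}{62193} \approx 0.008747$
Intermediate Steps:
$\frac{-1358 + 814}{-37377 - 24816} = - \frac{544}{-62193} = \left(-544\right) \left(- \frac{1}{62193}\right) = \frac{544}{62193}$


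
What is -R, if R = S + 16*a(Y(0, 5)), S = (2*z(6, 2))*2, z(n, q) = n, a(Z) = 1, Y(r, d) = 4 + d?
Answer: -40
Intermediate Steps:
S = 24 (S = (2*6)*2 = 12*2 = 24)
R = 40 (R = 24 + 16*1 = 24 + 16 = 40)
-R = -1*40 = -40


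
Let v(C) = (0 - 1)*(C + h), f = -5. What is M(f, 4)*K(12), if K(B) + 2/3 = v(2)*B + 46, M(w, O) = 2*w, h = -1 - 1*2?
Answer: -1720/3 ≈ -573.33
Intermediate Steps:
h = -3 (h = -1 - 2 = -3)
v(C) = 3 - C (v(C) = (0 - 1)*(C - 3) = -(-3 + C) = 3 - C)
K(B) = 136/3 + B (K(B) = -2/3 + ((3 - 1*2)*B + 46) = -2/3 + ((3 - 2)*B + 46) = -2/3 + (1*B + 46) = -2/3 + (B + 46) = -2/3 + (46 + B) = 136/3 + B)
M(f, 4)*K(12) = (2*(-5))*(136/3 + 12) = -10*172/3 = -1720/3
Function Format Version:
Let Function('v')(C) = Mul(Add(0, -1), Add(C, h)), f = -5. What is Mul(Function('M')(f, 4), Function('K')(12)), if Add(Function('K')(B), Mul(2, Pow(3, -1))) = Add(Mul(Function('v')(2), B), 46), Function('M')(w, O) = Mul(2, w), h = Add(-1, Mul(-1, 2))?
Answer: Rational(-1720, 3) ≈ -573.33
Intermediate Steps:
h = -3 (h = Add(-1, -2) = -3)
Function('v')(C) = Add(3, Mul(-1, C)) (Function('v')(C) = Mul(Add(0, -1), Add(C, -3)) = Mul(-1, Add(-3, C)) = Add(3, Mul(-1, C)))
Function('K')(B) = Add(Rational(136, 3), B) (Function('K')(B) = Add(Rational(-2, 3), Add(Mul(Add(3, Mul(-1, 2)), B), 46)) = Add(Rational(-2, 3), Add(Mul(Add(3, -2), B), 46)) = Add(Rational(-2, 3), Add(Mul(1, B), 46)) = Add(Rational(-2, 3), Add(B, 46)) = Add(Rational(-2, 3), Add(46, B)) = Add(Rational(136, 3), B))
Mul(Function('M')(f, 4), Function('K')(12)) = Mul(Mul(2, -5), Add(Rational(136, 3), 12)) = Mul(-10, Rational(172, 3)) = Rational(-1720, 3)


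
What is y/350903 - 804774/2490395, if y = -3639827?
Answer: -9347004572587/873887076685 ≈ -10.696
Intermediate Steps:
y/350903 - 804774/2490395 = -3639827/350903 - 804774/2490395 = -9347004572587/873887076685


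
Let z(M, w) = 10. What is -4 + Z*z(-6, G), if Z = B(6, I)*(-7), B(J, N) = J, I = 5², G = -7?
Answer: -424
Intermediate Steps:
I = 25
Z = -42 (Z = 6*(-7) = -42)
-4 + Z*z(-6, G) = -4 - 42*10 = -4 - 420 = -424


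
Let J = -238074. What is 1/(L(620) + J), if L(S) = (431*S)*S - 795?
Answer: 1/165437531 ≈ 6.0446e-9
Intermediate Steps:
L(S) = -795 + 431*S² (L(S) = 431*S² - 795 = -795 + 431*S²)
1/(L(620) + J) = 1/((-795 + 431*620²) - 238074) = 1/((-795 + 431*384400) - 238074) = 1/((-795 + 165676400) - 238074) = 1/(165675605 - 238074) = 1/165437531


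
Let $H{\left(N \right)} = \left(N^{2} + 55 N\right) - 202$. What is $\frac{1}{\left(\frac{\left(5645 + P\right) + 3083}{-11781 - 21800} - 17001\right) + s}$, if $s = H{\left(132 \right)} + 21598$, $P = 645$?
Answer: $\frac{33581}{976492526} \approx 3.4389 \cdot 10^{-5}$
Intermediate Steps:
$H{\left(N \right)} = -202 + N^{2} + 55 N$
$s = 46080$ ($s = \left(-202 + 132^{2} + 55 \cdot 132\right) + 21598 = \left(-202 + 17424 + 7260\right) + 21598 = 24482 + 21598 = 46080$)
$\frac{1}{\left(\frac{\left(5645 + P\right) + 3083}{-11781 - 21800} - 17001\right) + s} = \frac{1}{\left(\frac{\left(5645 + 645\right) + 3083}{-11781 - 21800} - 17001\right) + 46080} = \frac{1}{\left(\frac{6290 + 3083}{-33581} - 17001\right) + 46080} = \frac{1}{\left(9373 \left(- \frac{1}{33581}\right) - 17001\right) + 46080} = \frac{1}{\left(- \frac{9373}{33581} - 17001\right) + 46080} = \frac{1}{- \frac{570919954}{33581} + 46080} = \frac{1}{\frac{976492526}{33581}} = \frac{33581}{976492526}$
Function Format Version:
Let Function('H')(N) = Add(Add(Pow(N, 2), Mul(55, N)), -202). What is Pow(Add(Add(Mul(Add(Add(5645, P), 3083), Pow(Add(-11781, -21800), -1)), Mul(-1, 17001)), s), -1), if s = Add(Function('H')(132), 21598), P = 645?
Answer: Rational(33581, 976492526) ≈ 3.4389e-5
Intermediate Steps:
Function('H')(N) = Add(-202, Pow(N, 2), Mul(55, N))
s = 46080 (s = Add(Add(-202, Pow(132, 2), Mul(55, 132)), 21598) = Add(Add(-202, 17424, 7260), 21598) = Add(24482, 21598) = 46080)
Pow(Add(Add(Mul(Add(Add(5645, P), 3083), Pow(Add(-11781, -21800), -1)), Mul(-1, 17001)), s), -1) = Pow(Add(Add(Mul(Add(Add(5645, 645), 3083), Pow(Add(-11781, -21800), -1)), Mul(-1, 17001)), 46080), -1) = Pow(Add(Add(Mul(Add(6290, 3083), Pow(-33581, -1)), -17001), 46080), -1) = Pow(Add(Add(Mul(9373, Rational(-1, 33581)), -17001), 46080), -1) = Pow(Add(Add(Rational(-9373, 33581), -17001), 46080), -1) = Pow(Add(Rational(-570919954, 33581), 46080), -1) = Pow(Rational(976492526, 33581), -1) = Rational(33581, 976492526)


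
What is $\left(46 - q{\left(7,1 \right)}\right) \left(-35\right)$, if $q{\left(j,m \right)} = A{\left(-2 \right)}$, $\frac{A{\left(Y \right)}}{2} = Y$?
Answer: $-1750$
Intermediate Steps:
$A{\left(Y \right)} = 2 Y$
$q{\left(j,m \right)} = -4$ ($q{\left(j,m \right)} = 2 \left(-2\right) = -4$)
$\left(46 - q{\left(7,1 \right)}\right) \left(-35\right) = \left(46 - -4\right) \left(-35\right) = \left(46 + 4\right) \left(-35\right) = 50 \left(-35\right) = -1750$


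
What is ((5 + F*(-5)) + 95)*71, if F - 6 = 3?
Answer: 3905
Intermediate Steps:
F = 9 (F = 6 + 3 = 9)
((5 + F*(-5)) + 95)*71 = ((5 + 9*(-5)) + 95)*71 = ((5 - 45) + 95)*71 = (-40 + 95)*71 = 55*71 = 3905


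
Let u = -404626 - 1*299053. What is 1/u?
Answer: -1/703679 ≈ -1.4211e-6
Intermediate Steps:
u = -703679 (u = -404626 - 299053 = -703679)
1/u = 1/(-703679) = -1/703679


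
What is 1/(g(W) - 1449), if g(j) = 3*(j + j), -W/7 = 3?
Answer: -1/1575 ≈ -0.00063492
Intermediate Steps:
W = -21 (W = -7*3 = -21)
g(j) = 6*j (g(j) = 3*(2*j) = 6*j)
1/(g(W) - 1449) = 1/(6*(-21) - 1449) = 1/(-126 - 1449) = 1/(-1575) = -1/1575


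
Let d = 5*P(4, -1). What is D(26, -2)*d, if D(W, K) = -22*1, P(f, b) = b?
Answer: 110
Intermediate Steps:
d = -5 (d = 5*(-1) = -5)
D(W, K) = -22
D(26, -2)*d = -22*(-5) = 110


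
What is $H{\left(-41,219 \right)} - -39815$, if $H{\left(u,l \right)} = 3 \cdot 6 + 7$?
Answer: $39840$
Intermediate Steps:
$H{\left(u,l \right)} = 25$ ($H{\left(u,l \right)} = 18 + 7 = 25$)
$H{\left(-41,219 \right)} - -39815 = 25 - -39815 = 25 + 39815 = 39840$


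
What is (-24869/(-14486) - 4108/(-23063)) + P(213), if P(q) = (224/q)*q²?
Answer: 15940764628251/334090618 ≈ 47714.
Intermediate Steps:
P(q) = 224*q
(-24869/(-14486) - 4108/(-23063)) + P(213) = (-24869/(-14486) - 4108/(-23063)) + 224*213 = (-24869*(-1/14486) - 4108*(-1/23063)) + 47712 = (24869/14486 + 4108/23063) + 47712 = 633062235/334090618 + 47712 = 15940764628251/334090618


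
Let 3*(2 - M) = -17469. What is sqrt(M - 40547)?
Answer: 3*I*sqrt(3858) ≈ 186.34*I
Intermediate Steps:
M = 5825 (M = 2 - 1/3*(-17469) = 2 + 5823 = 5825)
sqrt(M - 40547) = sqrt(5825 - 40547) = sqrt(-34722) = 3*I*sqrt(3858)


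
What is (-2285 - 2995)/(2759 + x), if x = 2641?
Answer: -44/45 ≈ -0.97778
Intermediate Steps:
(-2285 - 2995)/(2759 + x) = (-2285 - 2995)/(2759 + 2641) = -5280/5400 = -5280*1/5400 = -44/45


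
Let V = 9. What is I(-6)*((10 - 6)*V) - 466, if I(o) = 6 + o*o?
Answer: 1046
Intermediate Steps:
I(o) = 6 + o²
I(-6)*((10 - 6)*V) - 466 = (6 + (-6)²)*((10 - 6)*9) - 466 = (6 + 36)*(4*9) - 466 = 42*36 - 466 = 1512 - 466 = 1046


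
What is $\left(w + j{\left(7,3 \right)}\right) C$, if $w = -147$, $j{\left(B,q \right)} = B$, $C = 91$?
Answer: $-12740$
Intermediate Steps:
$\left(w + j{\left(7,3 \right)}\right) C = \left(-147 + 7\right) 91 = \left(-140\right) 91 = -12740$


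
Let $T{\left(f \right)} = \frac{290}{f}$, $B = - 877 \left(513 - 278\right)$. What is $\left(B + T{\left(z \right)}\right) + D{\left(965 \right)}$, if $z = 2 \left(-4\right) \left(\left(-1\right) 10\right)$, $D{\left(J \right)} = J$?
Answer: $- \frac{1641011}{8} \approx -2.0513 \cdot 10^{5}$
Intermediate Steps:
$B = -206095$ ($B = \left(-877\right) 235 = -206095$)
$z = 80$ ($z = \left(-8\right) \left(-10\right) = 80$)
$\left(B + T{\left(z \right)}\right) + D{\left(965 \right)} = \left(-206095 + \frac{290}{80}\right) + 965 = \left(-206095 + 290 \cdot \frac{1}{80}\right) + 965 = \left(-206095 + \frac{29}{8}\right) + 965 = - \frac{1648731}{8} + 965 = - \frac{1641011}{8}$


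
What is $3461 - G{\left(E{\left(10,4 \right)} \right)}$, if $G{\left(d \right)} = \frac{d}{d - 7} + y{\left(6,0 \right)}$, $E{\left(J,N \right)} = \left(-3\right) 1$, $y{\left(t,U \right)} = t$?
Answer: $\frac{34547}{10} \approx 3454.7$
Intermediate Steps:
$E{\left(J,N \right)} = -3$
$G{\left(d \right)} = 6 + \frac{d}{-7 + d}$ ($G{\left(d \right)} = \frac{d}{d - 7} + 6 = \frac{d}{-7 + d} + 6 = 6 + \frac{d}{-7 + d}$)
$3461 - G{\left(E{\left(10,4 \right)} \right)} = 3461 - \frac{7 \left(-6 - 3\right)}{-7 - 3} = 3461 - 7 \frac{1}{-10} \left(-9\right) = 3461 - 7 \left(- \frac{1}{10}\right) \left(-9\right) = 3461 - \frac{63}{10} = \frac{34547}{10}$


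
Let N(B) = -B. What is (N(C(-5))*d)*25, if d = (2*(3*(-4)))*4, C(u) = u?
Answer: -12000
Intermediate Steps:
d = -96 (d = (2*(-12))*4 = -24*4 = -96)
(N(C(-5))*d)*25 = (-1*(-5)*(-96))*25 = (5*(-96))*25 = -480*25 = -12000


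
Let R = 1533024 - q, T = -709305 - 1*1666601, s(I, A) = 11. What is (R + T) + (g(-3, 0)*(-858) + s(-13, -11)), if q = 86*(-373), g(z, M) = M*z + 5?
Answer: -815083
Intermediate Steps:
g(z, M) = 5 + M*z
q = -32078
T = -2375906 (T = -709305 - 1666601 = -2375906)
R = 1565102 (R = 1533024 - 1*(-32078) = 1533024 + 32078 = 1565102)
(R + T) + (g(-3, 0)*(-858) + s(-13, -11)) = (1565102 - 2375906) + ((5 + 0*(-3))*(-858) + 11) = -810804 + ((5 + 0)*(-858) + 11) = -810804 + (5*(-858) + 11) = -810804 + (-4290 + 11) = -810804 - 4279 = -815083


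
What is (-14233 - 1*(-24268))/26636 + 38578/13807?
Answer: 1166116853/367763252 ≈ 3.1708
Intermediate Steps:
(-14233 - 1*(-24268))/26636 + 38578/13807 = (-14233 + 24268)*(1/26636) + 38578*(1/13807) = 10035*(1/26636) + 38578/13807 = 10035/26636 + 38578/13807 = 1166116853/367763252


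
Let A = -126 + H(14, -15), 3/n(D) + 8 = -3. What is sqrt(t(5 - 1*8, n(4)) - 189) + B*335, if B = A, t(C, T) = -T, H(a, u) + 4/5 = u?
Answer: -47503 + 2*I*sqrt(5709)/11 ≈ -47503.0 + 13.738*I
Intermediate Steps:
H(a, u) = -4/5 + u
n(D) = -3/11 (n(D) = 3/(-8 - 3) = 3/(-11) = 3*(-1/11) = -3/11)
A = -709/5 (A = -126 + (-4/5 - 15) = -126 - 79/5 = -709/5 ≈ -141.80)
B = -709/5 ≈ -141.80
sqrt(t(5 - 1*8, n(4)) - 189) + B*335 = sqrt(-1*(-3/11) - 189) - 709/5*335 = sqrt(3/11 - 189) - 47503 = sqrt(-2076/11) - 47503 = 2*I*sqrt(5709)/11 - 47503 = -47503 + 2*I*sqrt(5709)/11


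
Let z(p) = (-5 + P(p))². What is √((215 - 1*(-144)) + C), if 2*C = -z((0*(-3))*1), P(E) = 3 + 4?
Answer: √357 ≈ 18.894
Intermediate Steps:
P(E) = 7
z(p) = 4 (z(p) = (-5 + 7)² = 2² = 4)
C = -2 (C = (-1*4)/2 = (½)*(-4) = -2)
√((215 - 1*(-144)) + C) = √((215 - 1*(-144)) - 2) = √((215 + 144) - 2) = √(359 - 2) = √357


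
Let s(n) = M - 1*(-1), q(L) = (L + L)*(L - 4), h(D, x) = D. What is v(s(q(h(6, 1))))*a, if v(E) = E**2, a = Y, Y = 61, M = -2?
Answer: 61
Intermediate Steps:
q(L) = 2*L*(-4 + L) (q(L) = (2*L)*(-4 + L) = 2*L*(-4 + L))
s(n) = -1 (s(n) = -2 - 1*(-1) = -2 + 1 = -1)
a = 61
v(s(q(h(6, 1))))*a = (-1)**2*61 = 1*61 = 61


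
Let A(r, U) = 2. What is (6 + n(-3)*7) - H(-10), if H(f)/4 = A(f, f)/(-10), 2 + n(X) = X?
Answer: -141/5 ≈ -28.200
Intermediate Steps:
n(X) = -2 + X
H(f) = -4/5 (H(f) = 4*(2/(-10)) = 4*(2*(-1/10)) = 4*(-1/5) = -4/5)
(6 + n(-3)*7) - H(-10) = (6 + (-2 - 3)*7) - 1*(-4/5) = (6 - 5*7) + 4/5 = (6 - 35) + 4/5 = -29 + 4/5 = -141/5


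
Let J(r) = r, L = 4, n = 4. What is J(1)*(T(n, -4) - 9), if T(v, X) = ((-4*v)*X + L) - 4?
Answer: 55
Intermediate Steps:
T(v, X) = -4*X*v (T(v, X) = ((-4*v)*X + 4) - 4 = (-4*X*v + 4) - 4 = (4 - 4*X*v) - 4 = -4*X*v)
J(1)*(T(n, -4) - 9) = 1*(-4*(-4)*4 - 9) = 1*(64 - 9) = 1*55 = 55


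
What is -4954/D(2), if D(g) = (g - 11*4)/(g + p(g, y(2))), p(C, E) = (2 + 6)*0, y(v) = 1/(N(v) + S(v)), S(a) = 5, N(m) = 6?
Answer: 4954/21 ≈ 235.90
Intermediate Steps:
y(v) = 1/11 (y(v) = 1/(6 + 5) = 1/11)
p(C, E) = 0 (p(C, E) = 8*0 = 0)
D(g) = (-44 + g)/g (D(g) = (g - 11*4)/(g + 0) = (g - 44)/g = (-44 + g)/g)
-4954/D(2) = -4954*2/(-44 + 2) = -4954/((½)*(-42)) = -4954/(-21) = -4954*(-1/21) = 4954/21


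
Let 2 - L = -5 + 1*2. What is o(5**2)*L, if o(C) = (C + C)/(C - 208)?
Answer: -250/183 ≈ -1.3661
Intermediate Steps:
o(C) = 2*C/(-208 + C) (o(C) = (2*C)/(-208 + C) = 2*C/(-208 + C))
L = 5 (L = 2 - (-5 + 1*2) = 2 - (-5 + 2) = 2 - 1*(-3) = 2 + 3 = 5)
o(5**2)*L = (2*5**2/(-208 + 5**2))*5 = (2*25/(-208 + 25))*5 = (2*25/(-183))*5 = (2*25*(-1/183))*5 = -50/183*5 = -250/183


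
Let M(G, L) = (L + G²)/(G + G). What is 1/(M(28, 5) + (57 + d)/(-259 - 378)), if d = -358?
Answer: 728/10601 ≈ 0.068673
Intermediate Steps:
M(G, L) = (L + G²)/(2*G) (M(G, L) = (L + G²)/((2*G)) = (L + G²)*(1/(2*G)) = (L + G²)/(2*G))
1/(M(28, 5) + (57 + d)/(-259 - 378)) = 1/((½)*(5 + 28²)/28 + (57 - 358)/(-259 - 378)) = 1/((½)*(1/28)*(5 + 784) - 301/(-637)) = 1/((½)*(1/28)*789 - 301*(-1/637)) = 1/(789/56 + 43/91) = 1/(10601/728) = 728/10601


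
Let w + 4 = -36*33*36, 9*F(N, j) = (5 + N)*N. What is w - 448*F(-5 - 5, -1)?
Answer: -407348/9 ≈ -45261.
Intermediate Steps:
F(N, j) = N*(5 + N)/9 (F(N, j) = ((5 + N)*N)/9 = (N*(5 + N))/9 = N*(5 + N)/9)
w = -42772 (w = -4 - 36*33*36 = -4 - 1188*36 = -4 - 42768 = -42772)
w - 448*F(-5 - 5, -1) = -42772 - 448*(-5 - 5)*(5 + (-5 - 5))/9 = -42772 - 448*(-10)*(5 - 10)/9 = -42772 - 448*(-10)*(-5)/9 = -42772 - 448*50/9 = -42772 - 22400/9 = -407348/9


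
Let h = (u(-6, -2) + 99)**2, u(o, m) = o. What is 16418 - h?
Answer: 7769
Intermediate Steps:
h = 8649 (h = (-6 + 99)**2 = 93**2 = 8649)
16418 - h = 16418 - 1*8649 = 16418 - 8649 = 7769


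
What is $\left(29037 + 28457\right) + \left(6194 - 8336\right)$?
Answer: $55352$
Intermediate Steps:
$\left(29037 + 28457\right) + \left(6194 - 8336\right) = 57494 + \left(6194 - 8336\right) = 57494 - 2142 = 55352$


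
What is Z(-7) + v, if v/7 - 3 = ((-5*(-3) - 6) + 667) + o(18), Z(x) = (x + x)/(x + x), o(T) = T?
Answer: 4880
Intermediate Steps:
Z(x) = 1 (Z(x) = (2*x)/((2*x)) = (2*x)*(1/(2*x)) = 1)
v = 4879 (v = 21 + 7*(((-5*(-3) - 6) + 667) + 18) = 21 + 7*(((15 - 6) + 667) + 18) = 21 + 7*((9 + 667) + 18) = 21 + 7*(676 + 18) = 21 + 7*694 = 21 + 4858 = 4879)
Z(-7) + v = 1 + 4879 = 4880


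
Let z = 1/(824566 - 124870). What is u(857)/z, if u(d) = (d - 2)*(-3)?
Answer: -1794720240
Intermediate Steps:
u(d) = 6 - 3*d (u(d) = (-2 + d)*(-3) = 6 - 3*d)
z = 1/699696 ≈ 1.4292e-6
u(857)/z = (6 - 3*857)/(1/699696) = (6 - 2571)*699696 = -2565*699696 = -1794720240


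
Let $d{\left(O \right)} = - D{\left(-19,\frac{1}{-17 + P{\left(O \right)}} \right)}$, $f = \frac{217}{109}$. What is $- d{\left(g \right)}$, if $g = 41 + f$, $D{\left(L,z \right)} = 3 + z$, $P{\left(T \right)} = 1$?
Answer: $\frac{47}{16} \approx 2.9375$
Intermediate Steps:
$f = \frac{217}{109}$ ($f = 217 \cdot \frac{1}{109} = \frac{217}{109} \approx 1.9908$)
$g = \frac{4686}{109}$ ($g = 41 + \frac{217}{109} = \frac{4686}{109} \approx 42.991$)
$d{\left(O \right)} = - \frac{47}{16}$ ($d{\left(O \right)} = - (3 + \frac{1}{-17 + 1}) = - (3 + \frac{1}{-16}) = - (3 - \frac{1}{16}) = \left(-1\right) \frac{47}{16} = - \frac{47}{16}$)
$- d{\left(g \right)} = \left(-1\right) \left(- \frac{47}{16}\right) = \frac{47}{16}$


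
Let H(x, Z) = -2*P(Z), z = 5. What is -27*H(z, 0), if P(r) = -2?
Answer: -108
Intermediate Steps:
H(x, Z) = 4 (H(x, Z) = -2*(-2) = 4)
-27*H(z, 0) = -27*4 = -108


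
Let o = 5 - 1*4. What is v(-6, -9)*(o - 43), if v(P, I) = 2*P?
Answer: 504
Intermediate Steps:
o = 1 (o = 5 - 4 = 1)
v(-6, -9)*(o - 43) = (2*(-6))*(1 - 43) = -12*(-42) = 504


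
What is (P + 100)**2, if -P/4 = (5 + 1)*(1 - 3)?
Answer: 21904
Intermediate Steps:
P = 48 (P = -4*(5 + 1)*(1 - 3) = -24*(-2) = -4*(-12) = 48)
(P + 100)**2 = (48 + 100)**2 = 148**2 = 21904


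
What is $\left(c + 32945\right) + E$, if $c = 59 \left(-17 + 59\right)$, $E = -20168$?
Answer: $15255$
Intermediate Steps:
$c = 2478$ ($c = 59 \cdot 42 = 2478$)
$\left(c + 32945\right) + E = \left(2478 + 32945\right) - 20168 = 35423 - 20168 = 15255$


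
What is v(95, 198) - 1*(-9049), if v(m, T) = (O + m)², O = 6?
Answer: 19250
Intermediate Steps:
v(m, T) = (6 + m)²
v(95, 198) - 1*(-9049) = (6 + 95)² - 1*(-9049) = 101² + 9049 = 10201 + 9049 = 19250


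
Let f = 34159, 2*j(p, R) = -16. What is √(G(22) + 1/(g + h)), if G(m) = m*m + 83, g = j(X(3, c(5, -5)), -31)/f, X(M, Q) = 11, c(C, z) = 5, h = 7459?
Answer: 5*√1472362122916238522/254791973 ≈ 23.812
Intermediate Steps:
j(p, R) = -8 (j(p, R) = (½)*(-16) = -8)
g = -8/34159 ≈ -0.00023420
G(m) = 83 + m² (G(m) = m² + 83 = 83 + m²)
√(G(22) + 1/(g + h)) = √((83 + 22²) + 1/(-8/34159 + 7459)) = √((83 + 484) + 1/(254791973/34159)) = √(567 + 34159/254791973) = √(144467082850/254791973) = 5*√1472362122916238522/254791973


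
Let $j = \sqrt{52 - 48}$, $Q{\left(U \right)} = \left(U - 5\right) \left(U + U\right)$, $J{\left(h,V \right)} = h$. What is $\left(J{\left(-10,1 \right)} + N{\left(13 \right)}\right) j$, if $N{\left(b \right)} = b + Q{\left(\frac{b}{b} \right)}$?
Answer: $-10$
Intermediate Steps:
$Q{\left(U \right)} = 2 U \left(-5 + U\right)$ ($Q{\left(U \right)} = \left(-5 + U\right) 2 U = 2 U \left(-5 + U\right)$)
$j = 2$ ($j = \sqrt{4} = 2$)
$N{\left(b \right)} = -8 + b$ ($N{\left(b \right)} = b + 2 \frac{b}{b} \left(-5 + \frac{b}{b}\right) = b + 2 \cdot 1 \left(-5 + 1\right) = b + 2 \cdot 1 \left(-4\right) = b - 8 = -8 + b$)
$\left(J{\left(-10,1 \right)} + N{\left(13 \right)}\right) j = \left(-10 + \left(-8 + 13\right)\right) 2 = \left(-10 + 5\right) 2 = \left(-5\right) 2 = -10$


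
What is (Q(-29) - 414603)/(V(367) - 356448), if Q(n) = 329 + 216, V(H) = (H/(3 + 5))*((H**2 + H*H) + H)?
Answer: -3312464/96144831 ≈ -0.034453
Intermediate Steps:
V(H) = H*(H + 2*H**2)/8 (V(H) = (H/8)*((H**2 + H**2) + H) = (H*(1/8))*(2*H**2 + H) = (H/8)*(H + 2*H**2) = H*(H + 2*H**2)/8)
Q(n) = 545
(Q(-29) - 414603)/(V(367) - 356448) = (545 - 414603)/((1/8)*367**2*(1 + 2*367) - 356448) = -414058/((1/8)*134689*(1 + 734) - 356448) = -414058/((1/8)*134689*735 - 356448) = -414058/(98996415/8 - 356448) = -414058/96144831/8 = -414058*8/96144831 = -3312464/96144831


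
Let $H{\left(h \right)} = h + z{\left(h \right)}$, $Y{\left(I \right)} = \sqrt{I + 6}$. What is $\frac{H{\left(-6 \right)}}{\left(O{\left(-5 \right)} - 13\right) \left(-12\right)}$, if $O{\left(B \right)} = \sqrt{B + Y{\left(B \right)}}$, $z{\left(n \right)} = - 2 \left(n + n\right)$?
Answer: $\frac{39}{346} + \frac{3 i}{173} \approx 0.11272 + 0.017341 i$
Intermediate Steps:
$Y{\left(I \right)} = \sqrt{6 + I}$
$z{\left(n \right)} = - 4 n$ ($z{\left(n \right)} = - 2 \cdot 2 n = - 4 n$)
$O{\left(B \right)} = \sqrt{B + \sqrt{6 + B}}$
$H{\left(h \right)} = - 3 h$ ($H{\left(h \right)} = h - 4 h = - 3 h$)
$\frac{H{\left(-6 \right)}}{\left(O{\left(-5 \right)} - 13\right) \left(-12\right)} = \frac{\left(-3\right) \left(-6\right)}{\left(\sqrt{-5 + \sqrt{6 - 5}} - 13\right) \left(-12\right)} = \frac{18}{\left(\sqrt{-5 + \sqrt{1}} - 13\right) \left(-12\right)} = \frac{18}{\left(\sqrt{-5 + 1} - 13\right) \left(-12\right)} = \frac{18}{\left(\sqrt{-4} - 13\right) \left(-12\right)} = \frac{18}{\left(2 i - 13\right) \left(-12\right)} = \frac{18}{\left(-13 + 2 i\right) \left(-12\right)} = \frac{18}{156 - 24 i} = 18 \frac{156 + 24 i}{24912} = \frac{156 + 24 i}{1384}$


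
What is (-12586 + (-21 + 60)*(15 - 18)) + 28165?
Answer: 15462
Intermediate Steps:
(-12586 + (-21 + 60)*(15 - 18)) + 28165 = (-12586 + 39*(-3)) + 28165 = (-12586 - 117) + 28165 = -12703 + 28165 = 15462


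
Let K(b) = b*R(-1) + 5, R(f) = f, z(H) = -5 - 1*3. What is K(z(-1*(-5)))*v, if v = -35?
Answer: -455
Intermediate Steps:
z(H) = -8 (z(H) = -5 - 3 = -8)
K(b) = 5 - b (K(b) = b*(-1) + 5 = -b + 5 = 5 - b)
K(z(-1*(-5)))*v = (5 - 1*(-8))*(-35) = (5 + 8)*(-35) = 13*(-35) = -455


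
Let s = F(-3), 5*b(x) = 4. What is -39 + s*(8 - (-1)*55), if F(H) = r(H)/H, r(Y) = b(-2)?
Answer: -279/5 ≈ -55.800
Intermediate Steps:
b(x) = ⅘ (b(x) = (⅕)*4 = ⅘)
r(Y) = ⅘
F(H) = 4/(5*H)
s = -4/15 (s = (⅘)/(-3) = (⅘)*(-⅓) = -4/15 ≈ -0.26667)
-39 + s*(8 - (-1)*55) = -39 - 4*(8 - (-1)*55)/15 = -39 - 4*(8 - 1*(-55))/15 = -39 - 4*(8 + 55)/15 = -39 - 4/15*63 = -39 - 84/5 = -279/5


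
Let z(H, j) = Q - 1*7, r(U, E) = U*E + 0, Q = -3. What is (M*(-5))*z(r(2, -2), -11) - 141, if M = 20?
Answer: 859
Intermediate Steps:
r(U, E) = E*U (r(U, E) = E*U + 0 = E*U)
z(H, j) = -10 (z(H, j) = -3 - 1*7 = -3 - 7 = -10)
(M*(-5))*z(r(2, -2), -11) - 141 = (20*(-5))*(-10) - 141 = -100*(-10) - 141 = 1000 - 141 = 859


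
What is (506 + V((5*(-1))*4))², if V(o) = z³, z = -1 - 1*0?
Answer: 255025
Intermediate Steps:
z = -1 (z = -1 + 0 = -1)
V(o) = -1 (V(o) = (-1)³ = -1)
(506 + V((5*(-1))*4))² = (506 - 1)² = 505² = 255025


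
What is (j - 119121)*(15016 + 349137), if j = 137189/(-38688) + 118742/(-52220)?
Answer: -1685400985968723679/38851680 ≈ -4.3380e+10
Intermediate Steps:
j = -226113463/38851680 (j = 137189*(-1/38688) + 118742*(-1/52220) = -10553/2976 - 59371/26110 = -226113463/38851680 ≈ -5.8199)
(j - 119121)*(15016 + 349137) = (-226113463/38851680 - 119121)*(15016 + 349137) = -4628277086743/38851680*364153 = -1685400985968723679/38851680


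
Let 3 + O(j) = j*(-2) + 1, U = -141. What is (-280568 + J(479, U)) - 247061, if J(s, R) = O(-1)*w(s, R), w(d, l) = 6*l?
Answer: -527629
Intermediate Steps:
O(j) = -2 - 2*j (O(j) = -3 + (j*(-2) + 1) = -3 + (-2*j + 1) = -3 + (1 - 2*j) = -2 - 2*j)
J(s, R) = 0 (J(s, R) = (-2 - 2*(-1))*(6*R) = (-2 + 2)*(6*R) = 0*(6*R) = 0)
(-280568 + J(479, U)) - 247061 = (-280568 + 0) - 247061 = -280568 - 247061 = -527629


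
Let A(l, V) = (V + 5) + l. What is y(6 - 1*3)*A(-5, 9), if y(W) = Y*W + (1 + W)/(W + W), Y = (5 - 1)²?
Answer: 438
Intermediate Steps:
Y = 16 (Y = 4² = 16)
A(l, V) = 5 + V + l (A(l, V) = (5 + V) + l = 5 + V + l)
y(W) = 16*W + (1 + W)/(2*W) (y(W) = 16*W + (1 + W)/(W + W) = 16*W + (1 + W)/((2*W)) = 16*W + (1 + W)*(1/(2*W)) = 16*W + (1 + W)/(2*W))
y(6 - 1*3)*A(-5, 9) = ((1 + (6 - 1*3)*(1 + 32*(6 - 1*3)))/(2*(6 - 1*3)))*(5 + 9 - 5) = ((1 + (6 - 3)*(1 + 32*(6 - 3)))/(2*(6 - 3)))*9 = ((½)*(1 + 3*(1 + 32*3))/3)*9 = ((½)*(⅓)*(1 + 3*(1 + 96)))*9 = ((½)*(⅓)*(1 + 3*97))*9 = ((½)*(⅓)*(1 + 291))*9 = ((½)*(⅓)*292)*9 = (146/3)*9 = 438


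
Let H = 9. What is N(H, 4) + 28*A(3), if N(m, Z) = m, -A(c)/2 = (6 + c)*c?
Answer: -1503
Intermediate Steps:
A(c) = -2*c*(6 + c) (A(c) = -2*(6 + c)*c = -2*c*(6 + c))
N(H, 4) + 28*A(3) = 9 + 28*(-2*3*(6 + 3)) = 9 + 28*(-2*3*9) = 9 + 28*(-54) = 9 - 1512 = -1503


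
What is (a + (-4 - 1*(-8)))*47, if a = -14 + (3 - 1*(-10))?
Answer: 141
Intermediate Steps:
a = -1 (a = -14 + (3 + 10) = -14 + 13 = -1)
(a + (-4 - 1*(-8)))*47 = (-1 + (-4 - 1*(-8)))*47 = (-1 + (-4 + 8))*47 = (-1 + 4)*47 = 3*47 = 141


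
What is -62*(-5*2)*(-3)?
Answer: -1860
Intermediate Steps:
-62*(-5*2)*(-3) = -(-620)*(-3) = -62*30 = -1860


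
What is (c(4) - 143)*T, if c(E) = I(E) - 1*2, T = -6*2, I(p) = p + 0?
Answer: 1692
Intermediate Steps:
I(p) = p
T = -12
c(E) = -2 + E (c(E) = E - 1*2 = E - 2 = -2 + E)
(c(4) - 143)*T = ((-2 + 4) - 143)*(-12) = (2 - 143)*(-12) = -141*(-12) = 1692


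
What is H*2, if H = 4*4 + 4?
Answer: 40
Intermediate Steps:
H = 20 (H = 16 + 4 = 20)
H*2 = 20*2 = 40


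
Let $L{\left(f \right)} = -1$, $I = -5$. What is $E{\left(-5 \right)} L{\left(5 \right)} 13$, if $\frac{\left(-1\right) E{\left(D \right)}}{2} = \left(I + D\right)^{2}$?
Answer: $2600$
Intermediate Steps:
$E{\left(D \right)} = - 2 \left(-5 + D\right)^{2}$
$E{\left(-5 \right)} L{\left(5 \right)} 13 = - 2 \left(-5 - 5\right)^{2} \left(-1\right) 13 = - 2 \left(-10\right)^{2} \left(-1\right) 13 = \left(-2\right) 100 \left(-1\right) 13 = \left(-200\right) \left(-1\right) 13 = 200 \cdot 13 = 2600$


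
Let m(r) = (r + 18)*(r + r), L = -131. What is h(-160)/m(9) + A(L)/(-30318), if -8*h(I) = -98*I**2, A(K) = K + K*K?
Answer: 791620685/1227879 ≈ 644.71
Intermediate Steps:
m(r) = 2*r*(18 + r) (m(r) = (18 + r)*(2*r) = 2*r*(18 + r))
A(K) = K + K**2
h(I) = 49*I**2/4 (h(I) = -(-49)*I**2/4 = 49*I**2/4)
h(-160)/m(9) + A(L)/(-30318) = ((49/4)*(-160)**2)/((2*9*(18 + 9))) - 131*(1 - 131)/(-30318) = ((49/4)*25600)/((2*9*27)) - 131*(-130)*(-1/30318) = 313600/486 + 17030*(-1/30318) = 313600*(1/486) - 8515/15159 = 156800/243 - 8515/15159 = 791620685/1227879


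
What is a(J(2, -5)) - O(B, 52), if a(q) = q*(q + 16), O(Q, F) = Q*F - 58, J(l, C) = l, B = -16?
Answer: 926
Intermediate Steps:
O(Q, F) = -58 + F*Q (O(Q, F) = F*Q - 58 = -58 + F*Q)
a(q) = q*(16 + q)
a(J(2, -5)) - O(B, 52) = 2*(16 + 2) - (-58 + 52*(-16)) = 2*18 - (-58 - 832) = 36 - 1*(-890) = 36 + 890 = 926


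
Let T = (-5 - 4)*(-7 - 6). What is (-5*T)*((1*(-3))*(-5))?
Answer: -8775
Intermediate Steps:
T = 117 (T = -9*(-13) = 117)
(-5*T)*((1*(-3))*(-5)) = (-5*117)*((1*(-3))*(-5)) = -(-1755)*(-5) = -585*15 = -8775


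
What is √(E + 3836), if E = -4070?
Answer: 3*I*√26 ≈ 15.297*I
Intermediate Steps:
√(E + 3836) = √(-4070 + 3836) = √(-234) = 3*I*√26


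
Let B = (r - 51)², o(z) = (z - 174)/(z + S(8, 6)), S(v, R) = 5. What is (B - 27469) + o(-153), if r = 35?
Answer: -4027197/148 ≈ -27211.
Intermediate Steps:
o(z) = (-174 + z)/(5 + z) (o(z) = (z - 174)/(z + 5) = (-174 + z)/(5 + z))
B = 256 (B = (35 - 51)² = (-16)² = 256)
(B - 27469) + o(-153) = (256 - 27469) + (-174 - 153)/(5 - 153) = -27213 - 327/(-148) = -27213 - 1/148*(-327) = -27213 + 327/148 = -4027197/148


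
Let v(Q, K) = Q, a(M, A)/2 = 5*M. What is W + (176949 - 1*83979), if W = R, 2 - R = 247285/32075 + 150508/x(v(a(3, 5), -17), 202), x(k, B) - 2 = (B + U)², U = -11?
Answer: 21756252459989/234038445 ≈ 92960.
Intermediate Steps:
a(M, A) = 10*M (a(M, A) = 2*(5*M) = 10*M)
x(k, B) = 2 + (-11 + B)² (x(k, B) = 2 + (B - 11)² = 2 + (-11 + B)²)
R = -2301771661/234038445 (R = 2 - (247285/32075 + 150508/(2 + (-11 + 202)²)) = 2 - (247285*(1/32075) + 150508/(2 + 191²)) = 2 - (49457/6415 + 150508/(2 + 36481)) = 2 - (49457/6415 + 150508/36483) = 2 - 1*2769848551/234038445 = 2 - 2769848551/234038445 = -2301771661/234038445 ≈ -9.8350)
W = -2301771661/234038445 ≈ -9.8350
W + (176949 - 1*83979) = -2301771661/234038445 + (176949 - 1*83979) = -2301771661/234038445 + (176949 - 83979) = -2301771661/234038445 + 92970 = 21756252459989/234038445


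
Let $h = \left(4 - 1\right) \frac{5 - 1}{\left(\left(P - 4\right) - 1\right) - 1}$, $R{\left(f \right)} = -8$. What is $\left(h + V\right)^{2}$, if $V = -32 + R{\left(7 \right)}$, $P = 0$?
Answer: $1764$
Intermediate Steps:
$V = -40$ ($V = -32 - 8 = -40$)
$h = -2$ ($h = \left(4 - 1\right) \frac{5 - 1}{\left(\left(0 - 4\right) - 1\right) - 1} = 3 \frac{4}{\left(-4 - 1\right) - 1} = 3 \frac{4}{-5 - 1} = 3 \frac{4}{-6} = 3 \cdot 4 \left(- \frac{1}{6}\right) = 3 \left(- \frac{2}{3}\right) = -2$)
$\left(h + V\right)^{2} = \left(-2 - 40\right)^{2} = \left(-42\right)^{2} = 1764$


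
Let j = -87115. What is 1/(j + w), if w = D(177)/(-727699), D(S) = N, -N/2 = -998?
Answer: -727699/63393500381 ≈ -1.1479e-5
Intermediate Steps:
N = 1996 (N = -2*(-998) = 1996)
D(S) = 1996
w = -1996/727699 (w = 1996/(-727699) = 1996*(-1/727699) = -1996/727699 ≈ -0.0027429)
1/(j + w) = 1/(-87115 - 1996/727699) = 1/(-63393500381/727699) = -727699/63393500381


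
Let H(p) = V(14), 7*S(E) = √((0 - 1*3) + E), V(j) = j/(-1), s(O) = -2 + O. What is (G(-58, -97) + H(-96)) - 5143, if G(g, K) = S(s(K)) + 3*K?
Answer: -5448 + I*√102/7 ≈ -5448.0 + 1.4428*I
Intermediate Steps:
V(j) = -j (V(j) = j*(-1) = -j)
S(E) = √(-3 + E)/7 (S(E) = √((0 - 1*3) + E)/7 = √((0 - 3) + E)/7 = √(-3 + E)/7)
G(g, K) = 3*K + √(-5 + K)/7 (G(g, K) = √(-3 + (-2 + K))/7 + 3*K = √(-5 + K)/7 + 3*K = 3*K + √(-5 + K)/7)
H(p) = -14 (H(p) = -1*14 = -14)
(G(-58, -97) + H(-96)) - 5143 = ((3*(-97) + √(-5 - 97)/7) - 14) - 5143 = ((-291 + √(-102)/7) - 14) - 5143 = ((-291 + (I*√102)/7) - 14) - 5143 = ((-291 + I*√102/7) - 14) - 5143 = (-305 + I*√102/7) - 5143 = -5448 + I*√102/7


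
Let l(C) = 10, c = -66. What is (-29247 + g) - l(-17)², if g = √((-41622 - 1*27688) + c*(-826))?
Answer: -29347 + I*√14794 ≈ -29347.0 + 121.63*I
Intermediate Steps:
g = I*√14794 (g = √((-41622 - 1*27688) - 66*(-826)) = √((-41622 - 27688) + 54516) = √(-69310 + 54516) = √(-14794) = I*√14794 ≈ 121.63*I)
(-29247 + g) - l(-17)² = (-29247 + I*√14794) - 1*10² = (-29247 + I*√14794) - 1*100 = (-29247 + I*√14794) - 100 = -29347 + I*√14794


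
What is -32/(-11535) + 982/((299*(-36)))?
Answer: -1830487/20693790 ≈ -0.088456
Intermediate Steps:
-32/(-11535) + 982/((299*(-36))) = -32*(-1/11535) + 982/(-10764) = 32/11535 + 982*(-1/10764) = 32/11535 - 491/5382 = -1830487/20693790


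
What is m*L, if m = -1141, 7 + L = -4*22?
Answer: 108395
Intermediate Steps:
L = -95 (L = -7 - 4*22 = -7 - 88 = -95)
m*L = -1141*(-95) = 108395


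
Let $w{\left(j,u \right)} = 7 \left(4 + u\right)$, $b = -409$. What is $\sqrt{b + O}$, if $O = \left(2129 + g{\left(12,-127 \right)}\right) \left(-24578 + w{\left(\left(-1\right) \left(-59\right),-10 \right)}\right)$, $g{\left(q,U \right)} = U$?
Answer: $i \sqrt{49289649} \approx 7020.7 i$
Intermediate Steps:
$w{\left(j,u \right)} = 28 + 7 u$
$O = -49289240$ ($O = \left(2129 - 127\right) \left(-24578 + \left(28 + 7 \left(-10\right)\right)\right) = 2002 \left(-24578 + \left(28 - 70\right)\right) = 2002 \left(-24578 - 42\right) = 2002 \left(-24620\right) = -49289240$)
$\sqrt{b + O} = \sqrt{-409 - 49289240} = \sqrt{-49289649} = i \sqrt{49289649}$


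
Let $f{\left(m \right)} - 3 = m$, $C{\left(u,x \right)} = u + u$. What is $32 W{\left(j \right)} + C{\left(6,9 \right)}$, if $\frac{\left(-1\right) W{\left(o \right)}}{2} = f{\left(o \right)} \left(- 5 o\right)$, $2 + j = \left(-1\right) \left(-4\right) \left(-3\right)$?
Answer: $49292$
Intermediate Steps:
$C{\left(u,x \right)} = 2 u$
$j = -14$ ($j = -2 + \left(-1\right) \left(-4\right) \left(-3\right) = -2 + 4 \left(-3\right) = -2 - 12 = -14$)
$f{\left(m \right)} = 3 + m$
$W{\left(o \right)} = 10 o \left(3 + o\right)$ ($W{\left(o \right)} = - 2 \left(3 + o\right) \left(- 5 o\right) = - 2 \left(- 5 o \left(3 + o\right)\right) = 10 o \left(3 + o\right)$)
$32 W{\left(j \right)} + C{\left(6,9 \right)} = 32 \cdot 10 \left(-14\right) \left(3 - 14\right) + 2 \cdot 6 = 32 \cdot 10 \left(-14\right) \left(-11\right) + 12 = 32 \cdot 1540 + 12 = 49280 + 12 = 49292$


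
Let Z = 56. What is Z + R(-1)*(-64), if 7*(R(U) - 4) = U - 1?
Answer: -1272/7 ≈ -181.71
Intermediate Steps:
R(U) = 27/7 + U/7 (R(U) = 4 + (U - 1)/7 = 4 + (-1 + U)/7 = 4 + (-⅐ + U/7) = 27/7 + U/7)
Z + R(-1)*(-64) = 56 + (27/7 + (⅐)*(-1))*(-64) = 56 + (27/7 - ⅐)*(-64) = 56 + (26/7)*(-64) = 56 - 1664/7 = -1272/7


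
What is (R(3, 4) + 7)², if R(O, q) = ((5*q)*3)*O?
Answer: 34969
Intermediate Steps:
R(O, q) = 15*O*q (R(O, q) = (15*q)*O = 15*O*q)
(R(3, 4) + 7)² = (15*3*4 + 7)² = (180 + 7)² = 187² = 34969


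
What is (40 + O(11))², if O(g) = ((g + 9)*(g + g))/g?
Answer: 6400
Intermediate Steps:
O(g) = 18 + 2*g (O(g) = ((9 + g)*(2*g))/g = (2*g*(9 + g))/g = 18 + 2*g)
(40 + O(11))² = (40 + (18 + 2*11))² = (40 + (18 + 22))² = (40 + 40)² = 80² = 6400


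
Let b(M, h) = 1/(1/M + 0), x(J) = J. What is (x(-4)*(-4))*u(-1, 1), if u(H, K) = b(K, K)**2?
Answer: 16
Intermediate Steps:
b(M, h) = M (b(M, h) = 1/(1/M) = M)
u(H, K) = K**2
(x(-4)*(-4))*u(-1, 1) = -4*(-4)*1**2 = 16*1 = 16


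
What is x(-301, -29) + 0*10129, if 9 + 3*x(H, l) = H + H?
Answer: -611/3 ≈ -203.67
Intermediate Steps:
x(H, l) = -3 + 2*H/3 (x(H, l) = -3 + (H + H)/3 = -3 + (2*H)/3 = -3 + 2*H/3)
x(-301, -29) + 0*10129 = (-3 + (2/3)*(-301)) + 0*10129 = (-3 - 602/3) + 0 = -611/3 + 0 = -611/3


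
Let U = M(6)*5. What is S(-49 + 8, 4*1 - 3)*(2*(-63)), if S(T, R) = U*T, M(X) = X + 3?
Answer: 232470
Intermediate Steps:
M(X) = 3 + X
U = 45 (U = (3 + 6)*5 = 9*5 = 45)
S(T, R) = 45*T
S(-49 + 8, 4*1 - 3)*(2*(-63)) = (45*(-49 + 8))*(2*(-63)) = (45*(-41))*(-126) = -1845*(-126) = 232470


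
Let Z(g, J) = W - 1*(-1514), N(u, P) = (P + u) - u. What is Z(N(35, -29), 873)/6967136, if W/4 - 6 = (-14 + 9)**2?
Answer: 819/3483568 ≈ 0.00023510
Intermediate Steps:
W = 124 (W = 24 + 4*(-14 + 9)**2 = 24 + 4*(-5)**2 = 24 + 4*25 = 24 + 100 = 124)
N(u, P) = P
Z(g, J) = 1638 (Z(g, J) = 124 - 1*(-1514) = 124 + 1514 = 1638)
Z(N(35, -29), 873)/6967136 = 1638/6967136 = 1638*(1/6967136) = 819/3483568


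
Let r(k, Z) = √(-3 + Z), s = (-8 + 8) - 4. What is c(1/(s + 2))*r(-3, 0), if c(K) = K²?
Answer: I*√3/4 ≈ 0.43301*I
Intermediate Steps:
s = -4 (s = 0 - 4 = -4)
c(1/(s + 2))*r(-3, 0) = (1/(-4 + 2))²*√(-3 + 0) = (1/(-2))²*√(-3) = (-½)²*(I*√3) = (I*√3)/4 = I*√3/4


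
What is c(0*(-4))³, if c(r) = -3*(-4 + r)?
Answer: 1728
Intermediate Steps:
c(r) = 12 - 3*r
c(0*(-4))³ = (12 - 0*(-4))³ = (12 - 3*0)³ = (12 + 0)³ = 12³ = 1728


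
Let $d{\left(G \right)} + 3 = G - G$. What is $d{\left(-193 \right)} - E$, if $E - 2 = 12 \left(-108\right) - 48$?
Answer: $1339$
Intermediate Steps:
$d{\left(G \right)} = -3$ ($d{\left(G \right)} = -3 + \left(G - G\right) = -3 + 0 = -3$)
$E = -1342$ ($E = 2 + \left(12 \left(-108\right) - 48\right) = 2 - 1344 = -1342$)
$d{\left(-193 \right)} - E = -3 - -1342 = -3 + 1342 = 1339$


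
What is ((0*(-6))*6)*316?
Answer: 0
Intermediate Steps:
((0*(-6))*6)*316 = (0*6)*316 = 0*316 = 0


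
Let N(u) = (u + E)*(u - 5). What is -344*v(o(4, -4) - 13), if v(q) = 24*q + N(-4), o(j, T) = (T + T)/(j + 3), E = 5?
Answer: 839016/7 ≈ 1.1986e+5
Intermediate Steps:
o(j, T) = 2*T/(3 + j) (o(j, T) = (2*T)/(3 + j) = 2*T/(3 + j))
N(u) = (-5 + u)*(5 + u) (N(u) = (u + 5)*(u - 5) = (5 + u)*(-5 + u) = (-5 + u)*(5 + u))
v(q) = -9 + 24*q (v(q) = 24*q + (-25 + (-4)²) = 24*q + (-25 + 16) = 24*q - 9 = -9 + 24*q)
-344*v(o(4, -4) - 13) = -344*(-9 + 24*(2*(-4)/(3 + 4) - 13)) = -344*(-9 + 24*(2*(-4)/7 - 13)) = -344*(-9 + 24*(2*(-4)*(⅐) - 13)) = -344*(-9 + 24*(-8/7 - 13)) = -344*(-9 + 24*(-99/7)) = -344*(-9 - 2376/7) = -344*(-2439/7) = 839016/7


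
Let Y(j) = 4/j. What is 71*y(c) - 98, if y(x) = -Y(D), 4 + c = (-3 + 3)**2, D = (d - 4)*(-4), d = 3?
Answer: -169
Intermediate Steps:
D = 4 (D = (3 - 4)*(-4) = -1*(-4) = 4)
c = -4 (c = -4 + (-3 + 3)**2 = -4 + 0**2 = -4 + 0 = -4)
y(x) = -1 (y(x) = -4/4 = -1*1 = -1)
71*y(c) - 98 = 71*(-1) - 98 = -71 - 98 = -169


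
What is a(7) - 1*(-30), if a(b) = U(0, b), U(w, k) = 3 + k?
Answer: 40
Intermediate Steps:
a(b) = 3 + b
a(7) - 1*(-30) = (3 + 7) - 1*(-30) = 10 + 30 = 40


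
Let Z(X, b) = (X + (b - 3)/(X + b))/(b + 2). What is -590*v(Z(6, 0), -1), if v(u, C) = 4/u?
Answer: -9440/11 ≈ -858.18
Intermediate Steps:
Z(X, b) = (X + (-3 + b)/(X + b))/(2 + b)
-590*v(Z(6, 0), -1) = -2360/((-3 + 0 + 6**2 + 6*0)/(0**2 + 2*6 + 2*0 + 6*0)) = -2360/((-3 + 0 + 36 + 0)/(0 + 12 + 0 + 0)) = -2360/(33/12) = -2360/((1/12)*33) = -2360/11/4 = -2360*4/11 = -590*16/11 = -9440/11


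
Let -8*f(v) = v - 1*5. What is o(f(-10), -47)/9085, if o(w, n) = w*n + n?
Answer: -47/3160 ≈ -0.014873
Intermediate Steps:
f(v) = 5/8 - v/8 (f(v) = -(v - 1*5)/8 = -(v - 5)/8 = -(-5 + v)/8 = 5/8 - v/8)
o(w, n) = n + n*w (o(w, n) = n*w + n = n + n*w)
o(f(-10), -47)/9085 = -47*(1 + (5/8 - ⅛*(-10)))/9085 = -47*(1 + (5/8 + 5/4))*(1/9085) = -47*(1 + 15/8)*(1/9085) = -47*23/8*(1/9085) = -1081/8*1/9085 = -47/3160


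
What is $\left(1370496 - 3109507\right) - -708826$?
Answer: $-1030185$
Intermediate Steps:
$\left(1370496 - 3109507\right) - -708826 = -1739011 + 708826 = -1030185$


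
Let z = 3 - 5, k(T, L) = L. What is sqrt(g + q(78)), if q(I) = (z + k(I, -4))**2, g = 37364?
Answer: 10*sqrt(374) ≈ 193.39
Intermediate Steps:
z = -2
q(I) = 36 (q(I) = (-2 - 4)**2 = (-6)**2 = 36)
sqrt(g + q(78)) = sqrt(37364 + 36) = sqrt(37400) = 10*sqrt(374)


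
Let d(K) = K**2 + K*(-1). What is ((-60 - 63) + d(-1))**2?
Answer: 14641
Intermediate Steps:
d(K) = K**2 - K
((-60 - 63) + d(-1))**2 = ((-60 - 63) - (-1 - 1))**2 = (-123 - 1*(-2))**2 = (-123 + 2)**2 = (-121)**2 = 14641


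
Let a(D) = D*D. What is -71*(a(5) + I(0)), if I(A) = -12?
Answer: -923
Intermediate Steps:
a(D) = D²
-71*(a(5) + I(0)) = -71*(5² - 12) = -71*(25 - 12) = -71*13 = -923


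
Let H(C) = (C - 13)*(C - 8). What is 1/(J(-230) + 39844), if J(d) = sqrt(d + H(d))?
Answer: 9961/396871683 - sqrt(14401)/793743366 ≈ 2.4948e-5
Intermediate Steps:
H(C) = (-13 + C)*(-8 + C)
J(d) = sqrt(104 + d**2 - 20*d) (J(d) = sqrt(d + (104 + d**2 - 21*d)) = sqrt(104 + d**2 - 20*d))
1/(J(-230) + 39844) = 1/(sqrt(104 + (-230)**2 - 20*(-230)) + 39844) = 1/(sqrt(104 + 52900 + 4600) + 39844) = 1/(sqrt(57604) + 39844) = 1/(2*sqrt(14401) + 39844) = 1/(39844 + 2*sqrt(14401))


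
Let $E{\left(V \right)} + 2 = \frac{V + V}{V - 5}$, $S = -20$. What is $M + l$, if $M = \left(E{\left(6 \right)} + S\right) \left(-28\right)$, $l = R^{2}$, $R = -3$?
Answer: $289$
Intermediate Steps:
$E{\left(V \right)} = -2 + \frac{2 V}{-5 + V}$ ($E{\left(V \right)} = -2 + \frac{V + V}{V - 5} = -2 + \frac{2 V}{-5 + V}$)
$l = 9$ ($l = \left(-3\right)^{2} = 9$)
$M = 280$ ($M = \left(\frac{10}{-5 + 6} - 20\right) \left(-28\right) = \left(\frac{10}{1} - 20\right) \left(-28\right) = \left(10 \cdot 1 - 20\right) \left(-28\right) = \left(10 - 20\right) \left(-28\right) = \left(-10\right) \left(-28\right) = 280$)
$M + l = 280 + 9 = 289$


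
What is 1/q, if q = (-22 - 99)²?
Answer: 1/14641 ≈ 6.8301e-5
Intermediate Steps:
q = 14641 (q = (-121)² = 14641)
1/q = 1/14641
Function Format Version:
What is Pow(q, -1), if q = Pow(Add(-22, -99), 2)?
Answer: Rational(1, 14641) ≈ 6.8301e-5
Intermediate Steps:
q = 14641 (q = Pow(-121, 2) = 14641)
Pow(q, -1) = Pow(14641, -1) = Rational(1, 14641)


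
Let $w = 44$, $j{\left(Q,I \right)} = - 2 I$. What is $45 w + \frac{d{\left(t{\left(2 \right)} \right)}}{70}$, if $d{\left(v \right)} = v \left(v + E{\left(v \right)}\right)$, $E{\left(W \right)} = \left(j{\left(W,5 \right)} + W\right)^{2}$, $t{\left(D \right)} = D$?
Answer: $\frac{69366}{35} \approx 1981.9$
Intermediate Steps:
$E{\left(W \right)} = \left(-10 + W\right)^{2}$ ($E{\left(W \right)} = \left(\left(-2\right) 5 + W\right)^{2} = \left(-10 + W\right)^{2}$)
$d{\left(v \right)} = v \left(v + \left(-10 + v\right)^{2}\right)$
$45 w + \frac{d{\left(t{\left(2 \right)} \right)}}{70} = 45 \cdot 44 + \frac{2 \left(2 + \left(-10 + 2\right)^{2}\right)}{70} = 1980 + 2 \left(2 + \left(-8\right)^{2}\right) \frac{1}{70} = 1980 + 2 \left(2 + 64\right) \frac{1}{70} = 1980 + 2 \cdot 66 \cdot \frac{1}{70} = 1980 + 132 \cdot \frac{1}{70} = 1980 + \frac{66}{35} = \frac{69366}{35}$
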